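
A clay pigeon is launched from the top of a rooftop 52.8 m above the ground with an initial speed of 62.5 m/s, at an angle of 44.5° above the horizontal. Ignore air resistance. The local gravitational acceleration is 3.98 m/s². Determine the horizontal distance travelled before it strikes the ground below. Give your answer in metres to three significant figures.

1030 m

Resolve: vₓ = 62.50 cos 44.5° = 44.58 m/s and v_y0 = 62.50 sin 44.5° = 43.81 m/s.
Vertical motion (up positive, ground at y = 0): 1.990 t² − (43.81) t − 52.8 = 0, so t = (43.81 + √(43.81² + 2·3.98·52.8)) / 3.98 = (43.81 + 48.37) / 3.98 = 23.16 s.
Horizontal distance: R = vₓ t = 44.58 × 23.16 = 1032 m.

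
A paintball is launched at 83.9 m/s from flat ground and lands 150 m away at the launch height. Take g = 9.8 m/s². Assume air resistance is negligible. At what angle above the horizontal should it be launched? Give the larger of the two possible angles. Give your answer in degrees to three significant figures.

84.0°

Level-ground range R = v₀² sin(2θ)/g ⇒ sin(2θ) = gR/v₀² = 9.80 × 150 / 83.9² = 0.2088.
2θ = 12.05° or 180° − 12.05° = 167.9°, so θ = 6.027° or 83.97°.
The larger angle is 83.97°.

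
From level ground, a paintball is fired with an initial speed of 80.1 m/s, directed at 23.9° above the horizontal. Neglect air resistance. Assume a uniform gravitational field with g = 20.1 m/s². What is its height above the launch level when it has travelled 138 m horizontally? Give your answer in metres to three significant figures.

Horizontal component vₓ = 80.10 cos 23.9° = 73.23 m/s; vertical v_y0 = 80.10 sin 23.9° = 32.45 m/s.
x = vₓ t ⇒ t = 138/73.23 = 1.884 s.
Height: y = v_y0 t − ½ g t² = 32.45 × 1.884 − 10.05 × 1.884² = 61.15 − 35.69 = 25.46 m.

25.5 m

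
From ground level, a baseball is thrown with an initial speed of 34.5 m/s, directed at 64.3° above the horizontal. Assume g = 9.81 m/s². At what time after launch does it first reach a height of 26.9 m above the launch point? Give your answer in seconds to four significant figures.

1.034 s

Components: vₓ = 34.50 cos 64.3° = 14.96 m/s, v_y0 = 34.50 sin 64.3° = 31.09 m/s.
Height y(t) = 31.09 t − 4.905 t² = 26.9 gives 4.905 t² − 31.09 t + 26.9 = 0.
t = [31.09 ± √(31.09² − 2·9.81·26.9)] / 9.81 = (31.09 ± 20.94) / 9.81, so t = 1.034 s or t = 5.304 s.
The first (ascending) time is 1.034 s.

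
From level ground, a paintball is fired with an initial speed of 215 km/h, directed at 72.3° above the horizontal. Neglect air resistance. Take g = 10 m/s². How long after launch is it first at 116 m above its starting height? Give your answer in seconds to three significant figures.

2.66 s

Convert: 215 km/h = 215/3.6 = 59.72 m/s.
Horizontal component vₓ = 59.72 cos 72.3° = 18.16 m/s; vertical v_y0 = 59.72 sin 72.3° = 56.90 m/s.
Require v_y0 t − ½ g t² = 116, i.e. 5.000 t² − 56.90 t + 116 = 0.
t = [56.90 ± √(56.90² − 2·10.0·116)] / 10.0 = (56.90 ± 30.28) / 10.0, so t = 2.661 s or t = 8.718 s.
The first (ascending) time is 2.661 s.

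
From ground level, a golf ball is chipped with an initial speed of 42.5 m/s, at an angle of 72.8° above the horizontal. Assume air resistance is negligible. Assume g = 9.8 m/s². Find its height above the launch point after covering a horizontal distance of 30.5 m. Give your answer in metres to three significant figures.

Resolve: vₓ = 42.50 cos 72.8° = 12.57 m/s and v_y0 = 42.50 sin 72.8° = 40.60 m/s.
Time to reach x = 30.5 m: t = x/vₓ = 30.5/12.57 = 2.427 s.
Height: y = v_y0 t − ½ g t² = 40.60 × 2.427 − 4.900 × 2.427² = 98.53 − 28.86 = 69.67 m.

69.7 m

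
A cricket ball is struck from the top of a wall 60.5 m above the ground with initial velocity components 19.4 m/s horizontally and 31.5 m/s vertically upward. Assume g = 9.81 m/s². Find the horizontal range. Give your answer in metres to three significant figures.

The projectile lands when y = 60.5 + (31.50) t − ½·9.81·t² = 0. Positive root: t = (31.50 + √(31.50² + 2·9.81·60.5)) / 9.81 = (31.50 + 46.68) / 9.81 = 7.970 s.
Horizontal distance: R = vₓ t = 19.40 × 7.970 = 154.6 m.

155 m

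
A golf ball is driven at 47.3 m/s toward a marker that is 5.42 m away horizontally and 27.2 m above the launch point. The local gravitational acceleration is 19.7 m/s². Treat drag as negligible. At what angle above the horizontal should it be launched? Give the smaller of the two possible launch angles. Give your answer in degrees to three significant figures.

80.3°

Trajectory: y = x tanθ − g x² (1 + tan²θ)/(2v₀²). With x = 5.42, y = 27.2, v₀ = 47.3, g = 19.7:
0.1293 tan²θ − 5.42 tanθ + (27.33) = 0.
tanθ = [5.42 ± √(5.42² − 4 × 0.1293 × (27.33))] / (2 × 0.1293) = (5.42 ± 3.904) / 0.2587, giving tanθ = 5.862 or 36.04.
θ = 80.32° or 88.41°; the smaller is 80.32°.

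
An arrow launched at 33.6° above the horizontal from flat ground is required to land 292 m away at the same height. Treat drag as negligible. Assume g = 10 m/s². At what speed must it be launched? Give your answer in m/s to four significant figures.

56.28 m/s

Level-ground range: R = v₀² sin(2θ)/g, so v₀ = √(gR / sin 2θ).
v₀ = √(10.0 × 292 / sin 67.20°) = √(2920 / 0.9219) = √3167.5 = 56.28 m/s.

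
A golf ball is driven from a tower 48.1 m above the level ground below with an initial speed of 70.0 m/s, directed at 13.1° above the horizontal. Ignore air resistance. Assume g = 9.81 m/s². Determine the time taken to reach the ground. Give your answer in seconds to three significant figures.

5.14 s

Resolve: vₓ = 70.00 cos 13.1° = 68.18 m/s and v_y0 = 70.00 sin 13.1° = 15.87 m/s.
Vertical motion (up positive, ground at y = 0): 4.905 t² − (15.87) t − 48.1 = 0, so t = (15.87 + √(15.87² + 2·9.81·48.1)) / 9.81 = (15.87 + 34.58) / 9.81 = 5.142 s.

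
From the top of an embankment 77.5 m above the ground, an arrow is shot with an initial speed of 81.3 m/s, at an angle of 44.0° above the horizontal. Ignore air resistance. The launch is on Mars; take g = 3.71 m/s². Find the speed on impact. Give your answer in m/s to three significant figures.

Components: vₓ = 81.30 cos 44.0° = 58.48 m/s, v_y0 = 81.30 sin 44.0° = 56.48 m/s.
The projectile lands when y = 77.5 + (56.48) t − ½·3.71·t² = 0. Positive root: t = (56.48 + √(56.48² + 2·3.71·77.5)) / 3.71 = (56.48 + 61.36) / 3.71 = 31.76 s.
Vertical velocity at impact: v_y = v_y0 − g t = 56.48 − 3.71 × 31.76 = −61.36 m/s.
Speed: |v| = √(vₓ² + v_y²) = √(58.48² + 61.36²) = 84.76 m/s.

84.8 m/s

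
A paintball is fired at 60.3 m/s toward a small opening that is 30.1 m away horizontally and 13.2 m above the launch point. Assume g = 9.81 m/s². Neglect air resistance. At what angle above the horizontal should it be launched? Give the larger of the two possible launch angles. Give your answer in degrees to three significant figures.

87.6°

Trajectory: y = x tanθ − g x² (1 + tan²θ)/(2v₀²). With x = 30.1, y = 13.2, v₀ = 60.3, g = 9.81:
1.222 tan²θ − 30.1 tanθ + (14.42) = 0.
tanθ = [30.1 ± √(30.1² − 4 × 1.222 × (14.42))] / (2 × 1.222) = (30.1 ± 28.91) / 2.444, giving tanθ = 0.4888 or 24.14.
θ = 26.05° or 87.63°; the larger is 87.63°.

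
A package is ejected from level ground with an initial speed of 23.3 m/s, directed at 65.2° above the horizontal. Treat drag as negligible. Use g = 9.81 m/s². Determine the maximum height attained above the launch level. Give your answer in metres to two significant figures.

23 m

Resolve: vₓ = 23.30 cos 65.2° = 9.773 m/s and v_y0 = 23.30 sin 65.2° = 21.15 m/s.
Maximum height: H = v_y0² / (2g) = 21.15² / (2 × 9.81) = 22.80 m.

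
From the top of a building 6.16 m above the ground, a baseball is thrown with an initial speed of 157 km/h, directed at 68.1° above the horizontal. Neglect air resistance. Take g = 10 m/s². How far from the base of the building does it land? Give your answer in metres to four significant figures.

134.1 m

Convert: 157 km/h = 157/3.6 = 43.61 m/s.
Components: vₓ = 43.61 cos 68.1° = 16.27 m/s, v_y0 = 43.61 sin 68.1° = 40.46 m/s.
With up positive and y = 0 at the ground: y(t) = 6.16 + (40.46) t − 5.000 t². Setting y = 0 and taking the positive root: t = [40.46 + √(40.46² + 2·10.0·6.16)] / 10.0 = (40.46 + 41.96) / 10.0 = 8.242 s.
Horizontal distance: R = vₓ t = 16.27 × 8.242 = 134.1 m.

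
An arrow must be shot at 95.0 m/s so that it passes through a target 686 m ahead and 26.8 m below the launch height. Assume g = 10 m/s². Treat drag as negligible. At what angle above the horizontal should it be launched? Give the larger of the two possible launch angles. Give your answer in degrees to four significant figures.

65.83°

Trajectory: y = x tanθ − g x² (1 + tan²θ)/(2v₀²). With x = 686, y = −26.8, v₀ = 95.0, g = 10.0:
260.7 tan²θ − 686 tanθ + (233.9) = 0.
tanθ = [686 ± √(686² − 4 × 260.7 × (233.9))] / (2 × 260.7) = (686 ± 476.1) / 521.4, giving tanθ = 0.4026 or 2.229.
θ = 21.93° or 65.83°; the larger is 65.83°.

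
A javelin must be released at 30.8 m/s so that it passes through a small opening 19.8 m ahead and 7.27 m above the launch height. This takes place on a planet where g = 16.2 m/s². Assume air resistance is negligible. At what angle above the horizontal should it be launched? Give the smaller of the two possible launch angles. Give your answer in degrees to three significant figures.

30.8°

Trajectory: y = x tanθ − g x² (1 + tan²θ)/(2v₀²). With x = 19.8, y = 7.27, v₀ = 30.8, g = 16.2:
3.347 tan²θ − 19.8 tanθ + (10.62) = 0.
tanθ = [19.8 ± √(19.8² − 4 × 3.347 × (10.62))] / (2 × 3.347) = (19.8 ± 15.81) / 6.695, giving tanθ = 0.5964 or 5.319.
θ = 30.81° or 79.35°; the smaller is 30.81°.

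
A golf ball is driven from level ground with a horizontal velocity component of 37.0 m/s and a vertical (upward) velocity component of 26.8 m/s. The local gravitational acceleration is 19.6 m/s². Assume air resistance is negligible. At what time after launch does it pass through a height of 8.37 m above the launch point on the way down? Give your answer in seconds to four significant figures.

Set y = v_y0 t − ½ g t² = 8.37: 9.800 t² − 26.80 t + 8.37 = 0.
Quadratic formula: t = (26.80 ± √390.14) / 19.6 = (26.80 ± 19.75) / 19.6 → t = 0.3596 s or 2.375 s.
The descending-branch root is 2.375 s.

2.375 s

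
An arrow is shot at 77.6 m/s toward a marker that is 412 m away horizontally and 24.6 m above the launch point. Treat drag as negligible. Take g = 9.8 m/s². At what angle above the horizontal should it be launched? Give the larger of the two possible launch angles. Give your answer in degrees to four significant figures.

68.31°

Trajectory: y = x tanθ − g x² (1 + tan²θ)/(2v₀²). With x = 412, y = 24.6, v₀ = 77.6, g = 9.80:
138.1 tan²θ − 412 tanθ + (162.7) = 0.
tanθ = [412 ± √(412² − 4 × 138.1 × (162.7))] / (2 × 138.1) = (412 ± 282.6) / 276.2, giving tanθ = 0.4686 or 2.514.
θ = 25.11° or 68.31°; the larger is 68.31°.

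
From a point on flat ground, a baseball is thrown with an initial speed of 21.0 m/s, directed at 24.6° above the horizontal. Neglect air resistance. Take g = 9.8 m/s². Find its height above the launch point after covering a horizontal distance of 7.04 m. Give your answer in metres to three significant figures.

2.56 m

Resolve: vₓ = 21.00 cos 24.6° = 19.09 m/s and v_y0 = 21.00 sin 24.6° = 8.742 m/s.
x = vₓ t ⇒ t = 7.04/19.09 = 0.3687 s.
Height: y = v_y0 t − ½ g t² = 8.742 × 0.3687 − 4.900 × 0.3687² = 3.223 − 0.6661 = 2.557 m.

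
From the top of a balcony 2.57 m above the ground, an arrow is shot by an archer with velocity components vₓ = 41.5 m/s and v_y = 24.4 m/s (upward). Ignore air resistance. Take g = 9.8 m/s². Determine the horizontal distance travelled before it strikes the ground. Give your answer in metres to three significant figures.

211 m

Vertical motion (up positive, ground at y = 0): 4.900 t² − (24.40) t − 2.57 = 0, so t = (24.40 + √(24.40² + 2·9.80·2.57)) / 9.80 = (24.40 + 25.41) / 9.80 = 5.083 s.
Horizontal distance: R = vₓ t = 41.50 × 5.083 = 210.9 m.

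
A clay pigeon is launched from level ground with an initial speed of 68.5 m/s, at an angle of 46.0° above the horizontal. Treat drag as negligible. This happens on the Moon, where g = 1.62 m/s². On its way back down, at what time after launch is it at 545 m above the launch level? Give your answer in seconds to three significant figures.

46.3 s

Horizontal component vₓ = 68.50 cos 46.0° = 47.58 m/s; vertical v_y0 = 68.50 sin 46.0° = 49.27 m/s.
Height y(t) = 49.27 t − 0.8100 t² = 545 gives 0.8100 t² − 49.27 t + 545 = 0.
t = [49.27 ± √(49.27² − 2·1.62·545)] / 1.62 = (49.27 ± 25.73) / 1.62, so t = 14.53 s or t = 46.30 s.
The descending-branch root is 46.30 s.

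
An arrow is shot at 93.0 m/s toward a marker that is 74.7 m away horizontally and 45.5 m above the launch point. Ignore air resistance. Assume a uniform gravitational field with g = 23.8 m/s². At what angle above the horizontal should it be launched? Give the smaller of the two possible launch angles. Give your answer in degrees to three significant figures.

37.7°

Trajectory: y = x tanθ − g x² (1 + tan²θ)/(2v₀²). With x = 74.7, y = 45.5, v₀ = 93.0, g = 23.8:
7.678 tan²θ − 74.7 tanθ + (53.18) = 0.
tanθ = [74.7 ± √(74.7² − 4 × 7.678 × (53.18))] / (2 × 7.678) = (74.7 ± 62.83) / 15.36, giving tanθ = 0.7734 or 8.956.
θ = 37.72° or 83.63°; the smaller is 37.72°.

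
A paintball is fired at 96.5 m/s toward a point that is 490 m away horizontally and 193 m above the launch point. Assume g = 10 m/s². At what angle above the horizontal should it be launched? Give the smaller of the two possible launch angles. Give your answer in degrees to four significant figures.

40.19°

Trajectory: y = x tanθ − g x² (1 + tan²θ)/(2v₀²). With x = 490, y = 193, v₀ = 96.5, g = 10.0:
128.9 tan²θ − 490 tanθ + (321.9) = 0.
tanθ = [490 ± √(490² − 4 × 128.9 × (321.9))] / (2 × 128.9) = (490 ± 272.2) / 257.8, giving tanθ = 0.8447 or 2.956.
θ = 40.19° or 71.31°; the smaller is 40.19°.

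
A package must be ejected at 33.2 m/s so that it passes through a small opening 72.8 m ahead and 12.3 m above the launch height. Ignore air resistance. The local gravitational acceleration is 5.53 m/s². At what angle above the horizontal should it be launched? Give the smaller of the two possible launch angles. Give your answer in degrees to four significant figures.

Trajectory: y = x tanθ − g x² (1 + tan²θ)/(2v₀²). With x = 72.8, y = 12.3, v₀ = 33.2, g = 5.53:
13.29 tan²θ − 72.8 tanθ + (25.59) = 0.
tanθ = [72.8 ± √(72.8² − 4 × 13.29 × (25.59))] / (2 × 13.29) = (72.8 ± 62.76) / 26.59, giving tanθ = 0.3776 or 5.098.
θ = 20.69° or 78.90°; the smaller is 20.69°.

20.69°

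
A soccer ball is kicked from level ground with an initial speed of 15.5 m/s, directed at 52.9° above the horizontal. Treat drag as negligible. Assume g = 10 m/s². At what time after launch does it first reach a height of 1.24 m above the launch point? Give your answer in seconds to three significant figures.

0.105 s

Components: vₓ = 15.50 cos 52.9° = 9.350 m/s, v_y0 = 15.50 sin 52.9° = 12.36 m/s.
Require v_y0 t − ½ g t² = 1.24, i.e. 5.000 t² − 12.36 t + 1.24 = 0.
Quadratic formula: t = (12.36 ± √128.03) / 10.0 = (12.36 ± 11.32) / 10.0 → t = 0.1047 s or 2.368 s.
The first (ascending) time is 0.1047 s.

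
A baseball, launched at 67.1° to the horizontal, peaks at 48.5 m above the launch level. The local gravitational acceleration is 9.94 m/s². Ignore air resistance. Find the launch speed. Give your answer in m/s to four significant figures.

33.71 m/s

At the peak v_y = 0, so v_y0 = √(2gH) = √(2 × 9.94 × 48.5) = 31.05 m/s.
v_y0 = v₀ sin θ ⇒ v₀ = 31.05 / sin 67.1° = 33.71 m/s.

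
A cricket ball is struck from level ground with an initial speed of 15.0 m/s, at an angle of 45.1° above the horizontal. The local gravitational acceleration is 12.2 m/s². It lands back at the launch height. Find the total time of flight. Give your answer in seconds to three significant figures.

vₓ = 15.00 cos 45.1° = 10.59 m/s; v_y0 = 15.00 sin 45.1° = 10.63 m/s.
It returns to y = 0 when t = 2 v_y0 / g = 2(10.63)/12.2 = 1.742 s.

1.74 s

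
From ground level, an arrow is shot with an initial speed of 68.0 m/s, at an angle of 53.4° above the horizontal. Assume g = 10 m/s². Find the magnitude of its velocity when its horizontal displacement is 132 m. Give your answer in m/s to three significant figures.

46.1 m/s

Resolve: vₓ = 68.00 cos 53.4° = 40.54 m/s and v_y0 = 68.00 sin 53.4° = 54.59 m/s.
Time to reach x = 132 m: t = x/vₓ = 132/40.54 = 3.256 s.
Vertical velocity there: v_y = v_y0 − g t = 54.59 − 10.0 × 3.256 = 22.03 m/s.
Speed: √(vₓ² + v_y²) = √(40.54² + 22.03²) = 46.14 m/s.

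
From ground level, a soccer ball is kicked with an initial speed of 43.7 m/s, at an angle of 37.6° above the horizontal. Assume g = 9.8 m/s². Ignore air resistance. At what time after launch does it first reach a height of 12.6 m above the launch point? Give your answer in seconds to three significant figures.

Components: vₓ = 43.70 cos 37.6° = 34.62 m/s, v_y0 = 43.70 sin 37.6° = 26.66 m/s.
Set y = v_y0 t − ½ g t² = 12.6: 4.900 t² − 26.66 t + 12.6 = 0.
t = [26.66 ± √(26.66² − 2·9.80·12.6)] / 9.80 = (26.66 ± 21.54) / 9.80, so t = 0.5228 s or t = 4.919 s.
The first (ascending) time is 0.5228 s.

0.523 s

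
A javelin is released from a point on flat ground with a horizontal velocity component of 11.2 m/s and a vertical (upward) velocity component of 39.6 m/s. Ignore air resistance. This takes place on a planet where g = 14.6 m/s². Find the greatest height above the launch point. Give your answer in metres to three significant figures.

53.7 m

Maximum height: H = v_y0² / (2g) = 39.60² / (2 × 14.6) = 53.70 m.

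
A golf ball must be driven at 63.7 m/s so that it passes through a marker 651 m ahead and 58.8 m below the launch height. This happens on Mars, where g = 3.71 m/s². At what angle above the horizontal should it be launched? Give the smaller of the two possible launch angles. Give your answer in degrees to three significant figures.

12.5°

Trajectory: y = x tanθ − g x² (1 + tan²θ)/(2v₀²). With x = 651, y = −58.8, v₀ = 63.7, g = 3.71:
193.7 tan²θ − 651 tanθ + (134.9) = 0.
tanθ = [651 ± √(651² − 4 × 193.7 × (134.9))] / (2 × 193.7) = (651 ± 565.0) / 387.5, giving tanθ = 0.2219 or 3.138.
θ = 12.51° or 72.33°; the smaller is 12.51°.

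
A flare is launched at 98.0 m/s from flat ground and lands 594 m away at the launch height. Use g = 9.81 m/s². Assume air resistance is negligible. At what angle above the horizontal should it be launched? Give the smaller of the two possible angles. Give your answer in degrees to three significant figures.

From R = (v₀²/g) sin 2θ: sin 2θ = 9.81 × 594 / 9604.0 = 0.6067.
2θ = 37.35° or 180° − 37.35° = 142.6°, so θ = 18.68° or 71.32°.
The smaller angle is 18.68°.

18.7°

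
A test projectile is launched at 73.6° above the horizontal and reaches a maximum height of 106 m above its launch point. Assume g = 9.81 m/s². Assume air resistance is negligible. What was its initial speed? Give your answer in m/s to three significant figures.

47.5 m/s

At the peak v_y = 0, so v_y0 = √(2gH) = √(2 × 9.81 × 106) = 45.60 m/s.
v_y0 = v₀ sin θ ⇒ v₀ = 45.60 / sin 73.6° = 47.54 m/s.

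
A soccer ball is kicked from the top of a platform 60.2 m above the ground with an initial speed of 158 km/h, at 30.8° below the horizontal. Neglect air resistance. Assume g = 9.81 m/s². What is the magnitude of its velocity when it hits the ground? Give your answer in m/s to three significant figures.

Convert: 158 km/h = 158/3.6 = 43.89 m/s.
Components: vₓ = 43.89 cos 30.8° = 37.70 m/s, v_y0 = −22.47 m/s (downward).
Vertical motion (up positive, ground at y = 0): 4.905 t² − (−22.47) t − 60.2 = 0, so t = (−22.47 + √(22.47² + 2·9.81·60.2)) / 9.81 = (−22.47 + 41.06) / 9.81 = 1.895 s.
Vertical velocity at impact: v_y = v_y0 − g t = −22.47 − 9.81 × 1.895 = −41.06 m/s.
Speed: |v| = √(vₓ² + v_y²) = √(37.70² + 41.06²) = 55.74 m/s.

55.7 m/s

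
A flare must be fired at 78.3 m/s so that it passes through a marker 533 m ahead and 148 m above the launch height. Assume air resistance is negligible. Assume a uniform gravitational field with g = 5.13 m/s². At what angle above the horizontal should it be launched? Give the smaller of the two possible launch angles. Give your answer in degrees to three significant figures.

29.9°

Trajectory: y = x tanθ − g x² (1 + tan²θ)/(2v₀²). With x = 533, y = 148, v₀ = 78.3, g = 5.13:
118.9 tan²θ − 533 tanθ + (266.9) = 0.
tanθ = [533 ± √(533² − 4 × 118.9 × (266.9))] / (2 × 118.9) = (533 ± 396.5) / 237.7, giving tanθ = 0.5742 or 3.910.
θ = 29.86° or 75.65°; the smaller is 29.86°.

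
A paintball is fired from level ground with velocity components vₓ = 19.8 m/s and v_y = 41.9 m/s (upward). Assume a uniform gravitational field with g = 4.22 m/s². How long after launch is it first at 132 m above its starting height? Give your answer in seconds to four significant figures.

3.927 s

Require v_y0 t − ½ g t² = 132, i.e. 2.110 t² − 41.90 t + 132 = 0.
t = [41.90 ± √(41.90² − 2·4.22·132)] / 4.22 = (41.90 ± 25.33) / 4.22, so t = 3.927 s or t = 15.93 s.
The first (ascending) time is 3.927 s.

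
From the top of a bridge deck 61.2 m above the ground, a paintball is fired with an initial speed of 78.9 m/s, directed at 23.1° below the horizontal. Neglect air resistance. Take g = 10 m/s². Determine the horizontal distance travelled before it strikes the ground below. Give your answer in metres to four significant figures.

114.4 m

Components: vₓ = 78.90 cos 23.1° = 72.57 m/s, v_y0 = −30.96 m/s (downward).
The projectile lands when y = 61.2 + (−30.96) t − ½·10.0·t² = 0. Positive root: t = (−30.96 + √(30.96² + 2·10.0·61.2)) / 10.0 = (−30.96 + 46.71) / 10.0 = 1.576 s.
Horizontal distance: R = vₓ t = 72.57 × 1.576 = 114.4 m.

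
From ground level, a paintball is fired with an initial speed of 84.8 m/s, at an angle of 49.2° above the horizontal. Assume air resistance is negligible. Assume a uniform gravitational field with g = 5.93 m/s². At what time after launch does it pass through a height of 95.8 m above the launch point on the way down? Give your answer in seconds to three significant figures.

Components: vₓ = 84.80 cos 49.2° = 55.41 m/s, v_y0 = 84.80 sin 49.2° = 64.19 m/s.
Set y = v_y0 t − ½ g t² = 95.8: 2.965 t² − 64.19 t + 95.8 = 0.
Quadratic formula: t = (64.19 ± √2984.6) / 5.93 = (64.19 ± 54.63) / 5.93 → t = 1.612 s or 20.04 s.
The descending-branch root is 20.04 s.

20.0 s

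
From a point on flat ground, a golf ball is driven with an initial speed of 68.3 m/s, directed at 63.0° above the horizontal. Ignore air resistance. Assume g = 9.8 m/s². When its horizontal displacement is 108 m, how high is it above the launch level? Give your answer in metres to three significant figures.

153 m

Components: vₓ = 68.30 cos 63.0° = 31.01 m/s, v_y0 = 68.30 sin 63.0° = 60.86 m/s.
Time to reach x = 108 m: t = x/vₓ = 108/31.01 = 3.483 s.
Height: y = v_y0 t − ½ g t² = 60.86 × 3.483 − 4.900 × 3.483² = 212.0 − 59.44 = 152.5 m.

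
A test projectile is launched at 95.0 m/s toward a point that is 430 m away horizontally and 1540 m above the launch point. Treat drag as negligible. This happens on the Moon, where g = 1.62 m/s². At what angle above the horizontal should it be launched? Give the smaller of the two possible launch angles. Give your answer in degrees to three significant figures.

77.1°

Trajectory: y = x tanθ − g x² (1 + tan²θ)/(2v₀²). With x = 430, y = 1540, v₀ = 95.0, g = 1.62:
16.59 tan²θ − 430 tanθ + (1557) = 0.
tanθ = [430 ± √(430² − 4 × 16.59 × (1557))] / (2 × 16.59) = (430 ± 285.6) / 33.19, giving tanθ = 4.350 or 21.56.
θ = 77.05° or 87.34°; the smaller is 77.05°.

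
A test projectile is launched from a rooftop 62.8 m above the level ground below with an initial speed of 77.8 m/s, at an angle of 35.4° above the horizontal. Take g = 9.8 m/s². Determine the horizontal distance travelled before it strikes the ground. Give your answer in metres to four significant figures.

Components: vₓ = 77.80 cos 35.4° = 63.42 m/s, v_y0 = 77.80 sin 35.4° = 45.07 m/s.
With up positive and y = 0 at the ground: y(t) = 62.8 + (45.07) t − 4.900 t². Setting y = 0 and taking the positive root: t = [45.07 + √(45.07² + 2·9.80·62.8)] / 9.80 = (45.07 + 57.11) / 9.80 = 10.43 s.
Horizontal distance: R = vₓ t = 63.42 × 10.43 = 661.2 m.

661.2 m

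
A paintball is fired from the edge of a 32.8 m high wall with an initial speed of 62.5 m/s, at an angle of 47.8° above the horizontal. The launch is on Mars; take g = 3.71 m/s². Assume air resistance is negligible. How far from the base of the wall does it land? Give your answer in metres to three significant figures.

vₓ = 62.50 cos 47.8° = 41.98 m/s; v_y0 = 62.50 sin 47.8° = 46.30 m/s.
With up positive and y = 0 at the ground: y(t) = 32.8 + (46.30) t − 1.855 t². Setting y = 0 and taking the positive root: t = [46.30 + √(46.30² + 2·3.71·32.8)] / 3.71 = (46.30 + 48.86) / 3.71 = 25.65 s.
Horizontal distance: R = vₓ t = 41.98 × 25.65 = 1077 m.

1080 m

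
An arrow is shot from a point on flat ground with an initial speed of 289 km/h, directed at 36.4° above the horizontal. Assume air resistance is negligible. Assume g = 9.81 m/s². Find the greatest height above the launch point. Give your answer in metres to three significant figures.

116 m

Convert: 289 km/h = 289/3.6 = 80.28 m/s.
Horizontal component vₓ = 80.28 cos 36.4° = 64.62 m/s; vertical v_y0 = 80.28 sin 36.4° = 47.64 m/s.
At the apex v_y = 0, so H = v_y0²/(2g) = 47.64²/19.62 = 115.7 m.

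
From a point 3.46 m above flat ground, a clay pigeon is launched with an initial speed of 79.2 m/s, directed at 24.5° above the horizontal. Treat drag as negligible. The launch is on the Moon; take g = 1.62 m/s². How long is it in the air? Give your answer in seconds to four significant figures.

Horizontal component vₓ = 79.20 cos 24.5° = 72.07 m/s; vertical v_y0 = 79.20 sin 24.5° = 32.84 m/s.
With up positive and y = 0 at the ground: y(t) = 3.46 + (32.84) t − 0.8100 t². Setting y = 0 and taking the positive root: t = [32.84 + √(32.84² + 2·1.62·3.46)] / 1.62 = (32.84 + 33.01) / 1.62 = 40.65 s.

40.65 s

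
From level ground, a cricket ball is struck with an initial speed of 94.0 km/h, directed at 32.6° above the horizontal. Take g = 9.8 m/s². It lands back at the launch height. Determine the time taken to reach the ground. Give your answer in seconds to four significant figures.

2.871 s

Convert: 94.0 km/h = 94.0/3.6 = 26.11 m/s.
Resolve: vₓ = 26.11 cos 32.6° = 22.00 m/s and v_y0 = 26.11 sin 32.6° = 14.07 m/s.
It returns to y = 0 when t = 2 v_y0 / g = 2(14.07)/9.80 = 2.871 s.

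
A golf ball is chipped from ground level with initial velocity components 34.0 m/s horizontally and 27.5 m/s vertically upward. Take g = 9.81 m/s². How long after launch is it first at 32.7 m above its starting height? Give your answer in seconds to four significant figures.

Height y(t) = 27.50 t − 4.905 t² = 32.7 gives 4.905 t² − 27.50 t + 32.7 = 0.
Quadratic formula: t = (27.50 ± √114.68) / 9.81 = (27.50 ± 10.71) / 9.81 → t = 1.712 s or 3.895 s.
The first (ascending) time is 1.712 s.

1.712 s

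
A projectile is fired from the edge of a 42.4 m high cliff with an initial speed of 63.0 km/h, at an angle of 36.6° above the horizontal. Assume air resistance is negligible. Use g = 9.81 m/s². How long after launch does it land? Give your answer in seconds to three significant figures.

4.19 s

Convert: 63.0 km/h = 63.0/3.6 = 17.50 m/s.
Resolve: vₓ = 17.50 cos 36.6° = 14.05 m/s and v_y0 = 17.50 sin 36.6° = 10.43 m/s.
With up positive and y = 0 at the ground: y(t) = 42.4 + (10.43) t − 4.905 t². Setting y = 0 and taking the positive root: t = [10.43 + √(10.43² + 2·9.81·42.4)] / 9.81 = (10.43 + 30.67) / 9.81 = 4.190 s.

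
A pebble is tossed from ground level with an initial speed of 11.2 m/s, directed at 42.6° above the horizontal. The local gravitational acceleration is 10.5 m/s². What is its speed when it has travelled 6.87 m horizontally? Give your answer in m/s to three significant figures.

8.33 m/s

Resolve: vₓ = 11.20 cos 42.6° = 8.244 m/s and v_y0 = 11.20 sin 42.6° = 7.581 m/s.
Time to reach x = 6.87 m: t = x/vₓ = 6.87/8.244 = 0.8333 s.
Vertical velocity there: v_y = v_y0 − g t = 7.581 − 10.5 × 0.8333 = −1.169 m/s.
Speed: √(vₓ² + v_y²) = √(8.244² + 1.169²) = 8.327 m/s.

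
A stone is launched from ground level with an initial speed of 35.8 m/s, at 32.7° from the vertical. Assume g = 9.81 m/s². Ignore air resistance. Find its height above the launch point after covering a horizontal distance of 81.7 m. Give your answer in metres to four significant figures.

39.73 m

vₓ = 35.80 sin 32.7° = 19.34 m/s; v_y0 = 35.80 cos 32.7° = 30.13 m/s.
At x = 81.7 m, t = x/vₓ = 81.7/19.34 = 4.224 s.
Height: y = v_y0 t − ½ g t² = 30.13 × 4.224 − 4.905 × 4.224² = 127.3 − 87.53 = 39.73 m.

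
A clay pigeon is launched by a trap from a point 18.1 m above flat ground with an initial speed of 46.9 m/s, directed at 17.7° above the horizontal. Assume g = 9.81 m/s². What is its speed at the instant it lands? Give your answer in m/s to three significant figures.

50.5 m/s

vₓ = 46.90 cos 17.7° = 44.68 m/s; v_y0 = 46.90 sin 17.7° = 14.26 m/s.
The projectile lands when y = 18.1 + (14.26) t − ½·9.81·t² = 0. Positive root: t = (14.26 + √(14.26² + 2·9.81·18.1)) / 9.81 = (14.26 + 23.63) / 9.81 = 3.862 s.
Vertical velocity at impact: v_y = v_y0 − g t = 14.26 − 9.81 × 3.862 = −23.63 m/s.
Speed: |v| = √(vₓ² + v_y²) = √(44.68² + 23.63²) = 50.54 m/s.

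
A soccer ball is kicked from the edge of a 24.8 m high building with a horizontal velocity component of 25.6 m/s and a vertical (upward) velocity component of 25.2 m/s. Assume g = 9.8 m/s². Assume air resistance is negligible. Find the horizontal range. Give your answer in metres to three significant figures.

153 m

With up positive and y = 0 at the ground: y(t) = 24.8 + (25.20) t − 4.900 t². Setting y = 0 and taking the positive root: t = [25.20 + √(25.20² + 2·9.80·24.8)] / 9.80 = (25.20 + 33.48) / 9.80 = 5.988 s.
Horizontal distance: R = vₓ t = 25.60 × 5.988 = 153.3 m.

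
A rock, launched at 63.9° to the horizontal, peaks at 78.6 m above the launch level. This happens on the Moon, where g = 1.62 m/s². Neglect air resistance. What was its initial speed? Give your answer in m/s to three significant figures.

17.8 m/s

At the peak v_y = 0, so v_y0 = √(2gH) = √(2 × 1.62 × 78.6) = 15.96 m/s.
v_y0 = v₀ sin θ ⇒ v₀ = 15.96 / sin 63.9° = 17.77 m/s.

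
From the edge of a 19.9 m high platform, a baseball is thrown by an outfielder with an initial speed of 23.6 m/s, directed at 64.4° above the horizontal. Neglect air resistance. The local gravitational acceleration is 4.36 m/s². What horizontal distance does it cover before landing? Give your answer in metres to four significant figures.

108.3 m

Resolve: vₓ = 23.60 cos 64.4° = 10.20 m/s and v_y0 = 23.60 sin 64.4° = 21.28 m/s.
With up positive and y = 0 at the ground: y(t) = 19.9 + (21.28) t − 2.180 t². Setting y = 0 and taking the positive root: t = [21.28 + √(21.28² + 2·4.36·19.9)] / 4.36 = (21.28 + 25.03) / 4.36 = 10.62 s.
Horizontal distance: R = vₓ t = 10.20 × 10.62 = 108.3 m.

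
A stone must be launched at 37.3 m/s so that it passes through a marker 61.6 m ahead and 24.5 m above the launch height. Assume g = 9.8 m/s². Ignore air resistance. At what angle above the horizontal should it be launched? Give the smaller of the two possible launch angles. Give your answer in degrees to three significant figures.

36.1°

Trajectory: y = x tanθ − g x² (1 + tan²θ)/(2v₀²). With x = 61.6, y = 24.5, v₀ = 37.3, g = 9.80:
13.36 tan²θ − 61.6 tanθ + (37.86) = 0.
tanθ = [61.6 ± √(61.6² − 4 × 13.36 × (37.86))] / (2 × 13.36) = (61.6 ± 42.08) / 26.73, giving tanθ = 0.7304 or 3.879.
θ = 36.15° or 75.54°; the smaller is 36.15°.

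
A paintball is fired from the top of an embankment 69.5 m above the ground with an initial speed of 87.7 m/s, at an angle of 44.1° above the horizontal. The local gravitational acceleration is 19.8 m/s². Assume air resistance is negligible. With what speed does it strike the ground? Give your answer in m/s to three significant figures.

Horizontal component vₓ = 87.70 cos 44.1° = 62.98 m/s; vertical v_y0 = 87.70 sin 44.1° = 61.03 m/s.
With up positive and y = 0 at the ground: y(t) = 69.5 + (61.03) t − 9.900 t². Setting y = 0 and taking the positive root: t = [61.03 + √(61.03² + 2·19.8·69.5)] / 19.8 = (61.03 + 80.48) / 19.8 = 7.147 s.
Vertical velocity at impact: v_y = v_y0 − g t = 61.03 − 19.8 × 7.147 = −80.48 m/s.
Speed: |v| = √(vₓ² + v_y²) = √(62.98² + 80.48²) = 102.2 m/s.

102 m/s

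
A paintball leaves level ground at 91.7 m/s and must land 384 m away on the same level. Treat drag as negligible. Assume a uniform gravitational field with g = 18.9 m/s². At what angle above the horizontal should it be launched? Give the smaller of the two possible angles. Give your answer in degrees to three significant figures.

R = v₀² sin 2θ / g gives sin 2θ = gR/v₀² = 18.9·384/91.7² = 0.8631.
2θ = 59.66° or 180° − 59.66° = 120.3°, so θ = 29.83° or 60.17°.
The smaller angle is 29.83°.

29.8°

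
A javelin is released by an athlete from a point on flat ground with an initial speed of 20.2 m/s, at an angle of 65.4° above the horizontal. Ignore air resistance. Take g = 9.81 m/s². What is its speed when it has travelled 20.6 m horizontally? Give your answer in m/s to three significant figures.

10.1 m/s

Horizontal component vₓ = 20.20 cos 65.4° = 8.409 m/s; vertical v_y0 = 20.20 sin 65.4° = 18.37 m/s.
Time to reach x = 20.6 m: t = x/vₓ = 20.6/8.409 = 2.450 s.
Vertical velocity there: v_y = v_y0 − g t = 18.37 − 9.81 × 2.450 = −5.666 m/s.
Speed: √(vₓ² + v_y²) = √(8.409² + 5.666²) = 10.14 m/s.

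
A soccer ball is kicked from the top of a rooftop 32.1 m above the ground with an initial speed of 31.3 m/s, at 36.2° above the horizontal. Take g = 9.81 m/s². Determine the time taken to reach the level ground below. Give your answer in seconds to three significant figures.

vₓ = 31.30 cos 36.2° = 25.26 m/s; v_y0 = 31.30 sin 36.2° = 18.49 m/s.
Vertical motion (up positive, ground at y = 0): 4.905 t² − (18.49) t − 32.1 = 0, so t = (18.49 + √(18.49² + 2·9.81·32.1)) / 9.81 = (18.49 + 31.17) / 9.81 = 5.062 s.

5.06 s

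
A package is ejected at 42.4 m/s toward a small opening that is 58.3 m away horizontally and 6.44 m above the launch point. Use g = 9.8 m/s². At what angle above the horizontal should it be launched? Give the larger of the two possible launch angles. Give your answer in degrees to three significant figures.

Trajectory: y = x tanθ − g x² (1 + tan²θ)/(2v₀²). With x = 58.3, y = 6.44, v₀ = 42.4, g = 9.80:
9.264 tan²θ − 58.3 tanθ + (15.70) = 0.
tanθ = [58.3 ± √(58.3² − 4 × 9.264 × (15.70))] / (2 × 9.264) = (58.3 ± 53.08) / 18.53, giving tanθ = 0.2820 or 6.011.
θ = 15.75° or 80.55°; the larger is 80.55°.

80.6°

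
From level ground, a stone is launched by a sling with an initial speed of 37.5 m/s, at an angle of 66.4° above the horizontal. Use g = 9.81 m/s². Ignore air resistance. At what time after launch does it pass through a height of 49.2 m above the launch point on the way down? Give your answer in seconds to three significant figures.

5.00 s

Resolve: vₓ = 37.50 cos 66.4° = 15.01 m/s and v_y0 = 37.50 sin 66.4° = 34.36 m/s.
Set y = v_y0 t − ½ g t² = 49.2: 4.905 t² − 34.36 t + 49.2 = 0.
Quadratic formula: t = (34.36 ± √215.55) / 9.81 = (34.36 ± 14.68) / 9.81 → t = 2.006 s or 5.000 s.
The descending-branch root is 5.000 s.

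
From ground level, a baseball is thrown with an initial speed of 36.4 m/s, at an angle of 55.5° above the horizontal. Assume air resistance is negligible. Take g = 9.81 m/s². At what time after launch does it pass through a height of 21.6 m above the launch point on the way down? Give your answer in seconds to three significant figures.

5.28 s

Resolve: vₓ = 36.40 cos 55.5° = 20.62 m/s and v_y0 = 36.40 sin 55.5° = 30.00 m/s.
Set y = v_y0 t − ½ g t² = 21.6: 4.905 t² − 30.00 t + 21.6 = 0.
t = [30.00 ± √(30.00² − 2·9.81·21.6)] / 9.81 = (30.00 ± 21.82) / 9.81, so t = 0.8337 s or t = 5.282 s.
The descending-branch root is 5.282 s.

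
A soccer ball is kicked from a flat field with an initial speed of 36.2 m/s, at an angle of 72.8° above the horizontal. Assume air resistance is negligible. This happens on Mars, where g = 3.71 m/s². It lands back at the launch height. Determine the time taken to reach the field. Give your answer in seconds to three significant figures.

vₓ = 36.20 cos 72.8° = 10.70 m/s; v_y0 = 36.20 sin 72.8° = 34.58 m/s.
Time of flight on level ground: T = 2 v_y0 / g = 2 × 34.58 / 3.71 = 18.64 s.

18.6 s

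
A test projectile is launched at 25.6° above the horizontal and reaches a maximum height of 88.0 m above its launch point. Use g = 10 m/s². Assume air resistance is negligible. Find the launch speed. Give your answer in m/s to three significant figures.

At the peak v_y = 0, so v_y0 = √(2gH) = √(2 × 10.0 × 88.0) = 41.95 m/s.
v_y0 = v₀ sin θ ⇒ v₀ = 41.95 / sin 25.6° = 97.09 m/s.

97.1 m/s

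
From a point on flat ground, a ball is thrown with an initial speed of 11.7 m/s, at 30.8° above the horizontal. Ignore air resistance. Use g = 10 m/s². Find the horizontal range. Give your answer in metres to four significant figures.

vₓ = 11.70 cos 30.8° = 10.05 m/s; v_y0 = 11.70 sin 30.8° = 5.991 m/s.
Time aloft: T = 2 v_y0 / g = 2 × 5.991 / 10.0 = 1.198 s.
Horizontal distance R = vₓ T = 10.05 × 1.198 = 12.04 m.

12.04 m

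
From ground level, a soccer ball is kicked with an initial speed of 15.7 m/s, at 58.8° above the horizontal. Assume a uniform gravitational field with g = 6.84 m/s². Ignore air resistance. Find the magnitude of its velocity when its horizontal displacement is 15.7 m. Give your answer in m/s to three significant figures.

8.14 m/s

vₓ = 15.70 cos 58.8° = 8.133 m/s; v_y0 = 15.70 sin 58.8° = 13.43 m/s.
At x = 15.7 m, t = x/vₓ = 15.7/8.133 = 1.930 s.
Vertical velocity there: v_y = v_y0 − g t = 13.43 − 6.84 × 1.930 = 0.2253 m/s.
Speed: √(vₓ² + v_y²) = √(8.133² + 0.2253²) = 8.136 m/s.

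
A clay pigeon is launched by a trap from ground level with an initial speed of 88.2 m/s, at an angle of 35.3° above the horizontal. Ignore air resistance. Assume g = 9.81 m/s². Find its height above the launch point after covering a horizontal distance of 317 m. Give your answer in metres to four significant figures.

129.3 m

vₓ = 88.20 cos 35.3° = 71.98 m/s; v_y0 = 88.20 sin 35.3° = 50.97 m/s.
Time to reach x = 317 m: t = x/vₓ = 317/71.98 = 4.404 s.
Height: y = v_y0 t − ½ g t² = 50.97 × 4.404 − 4.905 × 4.404² = 224.4 − 95.12 = 129.3 m.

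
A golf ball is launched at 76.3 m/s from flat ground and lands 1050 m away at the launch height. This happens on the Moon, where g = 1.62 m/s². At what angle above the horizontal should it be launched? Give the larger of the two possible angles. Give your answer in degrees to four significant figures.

81.51°

Level-ground range R = v₀² sin(2θ)/g ⇒ sin(2θ) = gR/v₀² = 1.62 × 1050 / 76.3² = 0.2922.
2θ = 16.99° or 180° − 16.99° = 163.0°, so θ = 8.494° or 81.51°.
The larger angle is 81.51°.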